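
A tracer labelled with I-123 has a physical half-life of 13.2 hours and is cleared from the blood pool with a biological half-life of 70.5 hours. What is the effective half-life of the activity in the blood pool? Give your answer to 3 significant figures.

1/t_eff = 1/t_phys + 1/t_biol = 1/13.2 + 1/70.5 = 0.089942 per hour.
t_eff = 13.2 × 70.5 / (13.2 + 70.5) ≈ 11.118 hours.

11.1 hours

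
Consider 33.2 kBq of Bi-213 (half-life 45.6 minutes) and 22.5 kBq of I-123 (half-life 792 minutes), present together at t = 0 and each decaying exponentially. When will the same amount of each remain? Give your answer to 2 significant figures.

27 minutes

Set 33.2·(1/2)^(t/45.6) = 22.5·(1/2)^(t/792).
Taking log₂: log₂(33.2/22.5) = t·(1/45.6 − 1/792).
log₂(1.4756) = 0.56126; 1/45.6 − 1/792 = 0.020667.
t = 0.56126 / 0.020667 ≈ 27.157 minutes.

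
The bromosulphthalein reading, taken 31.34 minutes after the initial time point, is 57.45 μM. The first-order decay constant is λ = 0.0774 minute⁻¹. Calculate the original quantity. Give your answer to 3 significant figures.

650 μM

t½ = ln 2 / λ = 0.69315 / 0.0774 ≈ 8.9554 minutes.
Number of half-lives elapsed: n = 31.34/8.9554 ≈ 3.4996.
A₀ = A × 2^n = 57.45 × 2^3.4996 = 57.45 × 11.31 ≈ 649.78 μM.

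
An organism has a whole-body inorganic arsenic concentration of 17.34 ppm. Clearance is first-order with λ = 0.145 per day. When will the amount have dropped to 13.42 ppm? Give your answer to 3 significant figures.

1.77 days

t½ = ln 2 / λ = 0.69315 / 0.145 ≈ 4.7803 days.
Fraction remaining = 13.42/17.34 ≈ 0.77393.
n = log₂(17.34/13.42) = ln(1.2921)/ln 2 ≈ 0.36972 half-lives.
t = n × t½ = 0.36972 × 4.7803 ≈ 1.7674 days.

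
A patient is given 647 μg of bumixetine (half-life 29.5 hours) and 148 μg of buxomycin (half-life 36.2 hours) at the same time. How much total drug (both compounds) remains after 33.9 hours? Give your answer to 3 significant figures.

bumixetine: 647 × (1/2)^(33.9/29.5) = 647 × (1/2)^1.1492 ≈ 291.73 μg.
buxomycin: 148 × (1/2)^(33.9/36.2) = 148 × (1/2)^0.93646 ≈ 77.332 μg.
Total = 291.73 + 77.332 ≈ 369.06 μg.

369 μg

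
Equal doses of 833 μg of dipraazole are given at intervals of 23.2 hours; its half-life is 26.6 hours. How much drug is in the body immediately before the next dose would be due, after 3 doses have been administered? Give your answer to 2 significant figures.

The 3 doses were given 69.6, 46.4, 23.2 hours ago.
Total = 833·(1/2)^(69.6/26.6) + 833·(1/2)^(46.4/26.6) + 833·(1/2)^(23.2/26.6)
      = 135.83 + 248.62 + 455.09 ≈ 839.53 μg.

840 μg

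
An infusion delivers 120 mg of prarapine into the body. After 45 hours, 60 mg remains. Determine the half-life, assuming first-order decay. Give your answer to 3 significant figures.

45.0 hours

A/A₀ = 60/120 ≈ 0.5.
n = log₂(2) ≈ 1 half-life elapsed in 45 hours.
t½ = 45/1 ≈ 45 hours.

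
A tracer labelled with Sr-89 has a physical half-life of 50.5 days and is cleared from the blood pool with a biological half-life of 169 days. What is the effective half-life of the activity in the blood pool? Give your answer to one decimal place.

38.9 days

1/t_eff = 1/t_phys + 1/t_biol = 1/50.5 + 1/169 = 0.025719 per day.
t_eff = 50.5 × 169 / (50.5 + 169) ≈ 38.882 days.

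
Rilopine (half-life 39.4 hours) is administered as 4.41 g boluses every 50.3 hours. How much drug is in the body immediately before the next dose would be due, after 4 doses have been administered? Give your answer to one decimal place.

The 4 doses were given 201.2, 150.9, 100.6, 50.3 hours ago.
Total = 4.41·(1/2)^(201.2/39.4) + 4.41·(1/2)^(150.9/39.4) + 4.41·(1/2)^(100.6/39.4) + 4.41·(1/2)^(50.3/39.4)
      = 0.128 + 0.31011 + 0.75131 + 1.8202 ≈ 3.0097 g.

3.0 g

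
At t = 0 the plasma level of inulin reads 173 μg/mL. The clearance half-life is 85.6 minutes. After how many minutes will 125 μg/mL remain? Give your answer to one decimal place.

40.1 minutes

Fraction remaining = 125/173 ≈ 0.72254.
n = log₂(173/125) = ln(1.384)/ln 2 ≈ 0.46884 half-lives.
t = n × t½ = 0.46884 × 85.6 ≈ 40.133 minutes.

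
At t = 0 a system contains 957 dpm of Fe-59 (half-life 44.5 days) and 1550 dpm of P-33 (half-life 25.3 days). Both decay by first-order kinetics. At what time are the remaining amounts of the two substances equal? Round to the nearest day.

Set 957·(1/2)^(t/44.5) = 1550·(1/2)^(t/25.3).
Taking log₂: log₂(957/1550) = t·(1/44.5 − 1/25.3).
log₂(0.61742) = -0.69568; 1/44.5 − 1/25.3 = -0.017054.
t = -0.69568 / -0.017054 ≈ 40.793 days.

41 days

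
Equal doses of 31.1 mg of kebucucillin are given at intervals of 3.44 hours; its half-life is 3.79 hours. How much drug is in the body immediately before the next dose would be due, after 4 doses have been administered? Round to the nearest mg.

The 4 doses were given 13.76, 10.32, 6.88, 3.44 hours ago.
Total = 31.1·(1/2)^(13.76/3.79) + 31.1·(1/2)^(10.32/3.79) + 31.1·(1/2)^(6.88/3.79) + 31.1·(1/2)^(3.44/3.79)
      = 2.511 + 4.7105 + 8.8369 + 16.578 ≈ 32.636 mg.

33 mg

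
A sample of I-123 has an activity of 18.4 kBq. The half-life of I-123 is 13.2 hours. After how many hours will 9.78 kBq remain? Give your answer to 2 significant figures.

12 hours

Fraction remaining = 9.78/18.4 ≈ 0.53152.
n = log₂(18.4/9.78) = ln(1.8814)/ln 2 ≈ 0.9118 half-lives.
t = n × t½ = 0.9118 × 13.2 ≈ 12.036 hours.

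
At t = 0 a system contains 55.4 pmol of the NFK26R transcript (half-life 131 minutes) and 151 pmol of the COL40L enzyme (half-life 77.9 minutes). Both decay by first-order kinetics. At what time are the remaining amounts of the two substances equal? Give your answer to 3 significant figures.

278 minutes

Set 55.4·(1/2)^(t/131) = 151·(1/2)^(t/77.9).
Taking log₂: log₂(55.4/151) = t·(1/131 − 1/77.9).
log₂(0.36689) = -1.4466; 1/131 − 1/77.9 = -0.0052034.
t = -1.4466 / -0.0052034 ≈ 278.01 minutes.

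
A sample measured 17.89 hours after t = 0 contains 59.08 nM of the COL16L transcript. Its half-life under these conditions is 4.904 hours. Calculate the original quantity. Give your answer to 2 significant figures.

740 nM

Number of half-lives elapsed: n = 17.89/4.904 ≈ 3.648.
A₀ = A × 2^n = 59.08 × 2^3.648 = 59.08 × 12.536 ≈ 740.65 nM.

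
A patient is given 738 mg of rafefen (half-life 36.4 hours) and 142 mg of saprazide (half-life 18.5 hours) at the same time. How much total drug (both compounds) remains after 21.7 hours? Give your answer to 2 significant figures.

rafefen: 738 × (1/2)^(21.7/36.4) = 738 × (1/2)^0.59615 ≈ 488.2 mg.
saprazide: 142 × (1/2)^(21.7/18.5) = 142 × (1/2)^1.173 ≈ 62.978 mg.
Total = 488.2 + 62.978 ≈ 551.18 mg.

550 mg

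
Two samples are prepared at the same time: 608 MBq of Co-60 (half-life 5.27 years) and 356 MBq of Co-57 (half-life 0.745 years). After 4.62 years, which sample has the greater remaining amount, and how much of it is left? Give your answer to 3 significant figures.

Co-60, 331 MBq

Co-60: 608 × (1/2)^0.87666 ≈ 331.13 MBq.
Co-57: 356 × (1/2)^6.2013 ≈ 4.8379 MBq.
Co-60 has more remaining, at ≈ 331.13 MBq.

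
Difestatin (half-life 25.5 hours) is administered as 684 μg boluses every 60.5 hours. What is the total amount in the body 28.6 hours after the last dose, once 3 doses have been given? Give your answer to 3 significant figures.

387 μg

The 3 doses were given 149.6, 89.1, 28.6 hours ago.
Total = 684·(1/2)^(149.6/25.5) + 684·(1/2)^(89.1/25.5) + 684·(1/2)^(28.6/25.5)
      = 11.722 + 60.705 + 314.36 ≈ 386.79 μg.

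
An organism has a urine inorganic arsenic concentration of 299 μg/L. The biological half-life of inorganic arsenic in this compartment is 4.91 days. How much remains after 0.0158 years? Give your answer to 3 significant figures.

132 μg/L

Convert the elapsed time: 0.0158 years = 5.767 days.
Number of half-lives: n = 5.767/4.91 ≈ 1.1745.
Remaining = 299 × (1/2)^1.1745 = 299 × 0.44302 ≈ 132.46 μg/L.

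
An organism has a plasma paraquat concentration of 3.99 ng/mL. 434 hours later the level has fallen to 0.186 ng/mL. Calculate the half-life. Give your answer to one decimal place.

98.1 hours

A/A₀ = 0.186/3.99 ≈ 0.046617.
n = log₂(21.452) ≈ 4.423 half-lives elapsed in 434 hours.
t½ = 434/4.423 ≈ 98.123 hours.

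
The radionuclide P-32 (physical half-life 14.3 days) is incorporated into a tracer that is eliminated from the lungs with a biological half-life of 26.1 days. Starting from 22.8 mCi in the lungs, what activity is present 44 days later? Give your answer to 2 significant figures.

0.84 mCi

1/t_eff = 1/t_phys + 1/t_biol = 1/14.3 + 1/26.1 = 0.10824 per day.
t_eff = 14.3 × 26.1 / (14.3 + 26.1) ≈ 9.2384 days.
Remaining = 22.8 × (1/2)^(44/9.2384) = 22.8 × (1/2)^4.7627 ≈ 0.83986 mCi.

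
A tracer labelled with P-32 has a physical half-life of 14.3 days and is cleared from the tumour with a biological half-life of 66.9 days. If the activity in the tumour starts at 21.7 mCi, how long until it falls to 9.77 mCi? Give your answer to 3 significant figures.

13.6 days

1/t_eff = 1/t_phys + 1/t_biol = 1/14.3 + 1/66.9 = 0.084878 per day.
t_eff = 14.3 × 66.9 / (14.3 + 66.9) ≈ 11.782 days.
n = log₂(21.7/9.77) ≈ 1.1513; t = 1.1513 × 11.782 ≈ 13.564 days.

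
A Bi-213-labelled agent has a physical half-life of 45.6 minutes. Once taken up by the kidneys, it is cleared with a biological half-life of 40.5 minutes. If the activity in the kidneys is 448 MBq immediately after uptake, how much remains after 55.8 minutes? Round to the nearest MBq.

74 MBq

1/t_eff = 1/t_phys + 1/t_biol = 1/45.6 + 1/40.5 = 0.046621 per minute.
t_eff = 45.6 × 40.5 / (45.6 + 40.5) ≈ 21.449 minutes.
Remaining = 448 × (1/2)^(55.8/21.449) = 448 × (1/2)^2.6015 ≈ 73.818 MBq.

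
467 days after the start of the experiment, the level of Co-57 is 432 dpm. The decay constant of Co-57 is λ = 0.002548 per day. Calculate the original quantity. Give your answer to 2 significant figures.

t½ = ln 2 / λ = 0.69315 / 0.002548 ≈ 272.04 days.
Number of half-lives elapsed: n = 467/272.04 ≈ 1.7167.
A₀ = A × 2^n = 432 × 2^1.7167 = 432 × 3.2868 ≈ 1419.9 dpm.

1400 dpm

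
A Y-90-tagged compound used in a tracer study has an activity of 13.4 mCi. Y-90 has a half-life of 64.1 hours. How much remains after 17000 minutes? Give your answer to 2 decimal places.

0.63 mCi

Convert the elapsed time: 17000 minutes = 283.333 hours.
Number of half-lives: n = 283.333/64.1 ≈ 4.4202.
Remaining = 13.4 × (1/2)^4.4202 = 13.4 × 0.046708 ≈ 0.62589 mCi.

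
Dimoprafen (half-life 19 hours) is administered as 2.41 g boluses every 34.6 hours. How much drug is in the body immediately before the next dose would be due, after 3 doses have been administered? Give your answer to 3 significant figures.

The 3 doses were given 103.8, 69.2, 34.6 hours ago.
Total = 2.41·(1/2)^(103.8/19) + 2.41·(1/2)^(69.2/19) + 2.41·(1/2)^(34.6/19)
      = 0.054631 + 0.19303 + 0.68206 ≈ 0.92973 g.

0.930 g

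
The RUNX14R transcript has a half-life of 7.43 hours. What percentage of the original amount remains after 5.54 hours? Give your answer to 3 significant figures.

59.6%

n = 5.54/7.43 ≈ 0.74563 half-lives.
Fraction remaining = (1/2)^0.74563 ≈ 0.59641, i.e. 59.641%.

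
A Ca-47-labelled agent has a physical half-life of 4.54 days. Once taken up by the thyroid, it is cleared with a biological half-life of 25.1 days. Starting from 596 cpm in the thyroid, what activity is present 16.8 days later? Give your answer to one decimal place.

28.8 cpm

1/t_eff = 1/t_phys + 1/t_biol = 1/4.54 + 1/25.1 = 0.2601 per day.
t_eff = 4.54 × 25.1 / (4.54 + 25.1) ≈ 3.8446 days.
Remaining = 596 × (1/2)^(16.8/3.8446) = 596 × (1/2)^4.3698 ≈ 28.828 cpm.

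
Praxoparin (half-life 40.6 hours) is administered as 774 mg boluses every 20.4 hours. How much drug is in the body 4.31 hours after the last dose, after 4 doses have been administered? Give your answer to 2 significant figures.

The 4 doses were given 65.51, 45.11, 24.71, 4.31 hours ago.
Total = 774·(1/2)^(65.51/40.6) + 774·(1/2)^(45.11/40.6) + 774·(1/2)^(24.71/40.6) + 774·(1/2)^(4.31/40.6)
      = 252.94 + 358.32 + 507.61 + 719.09 ≈ 1838 mg.

1800 mg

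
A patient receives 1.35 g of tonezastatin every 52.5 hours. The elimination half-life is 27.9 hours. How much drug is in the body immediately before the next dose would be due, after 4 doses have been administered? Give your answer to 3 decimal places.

The 4 doses were given 210, 157.5, 105, 52.5 hours ago.
Total = 1.35·(1/2)^(210/27.9) + 1.35·(1/2)^(157.5/27.9) + 1.35·(1/2)^(105/27.9) + 1.35·(1/2)^(52.5/27.9)
      = 0.0073201 + 0.026976 + 0.099409 + 0.36634 ≈ 0.50004 g.

0.500 g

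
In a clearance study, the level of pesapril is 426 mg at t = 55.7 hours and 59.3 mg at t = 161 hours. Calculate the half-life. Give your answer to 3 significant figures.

37.0 hours

Over Δt = 161 − 55.7 = 105.3 hours, the level fell by a factor of 426/59.3 ≈ 7.1838.
n = log₂(7.1838) ≈ 2.8447 half-lives, so t½ = 105.3/2.8447 ≈ 37.016 hours.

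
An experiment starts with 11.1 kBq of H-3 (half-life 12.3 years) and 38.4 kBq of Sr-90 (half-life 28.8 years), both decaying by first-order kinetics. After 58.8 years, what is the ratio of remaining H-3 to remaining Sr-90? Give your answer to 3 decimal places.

0.043

H-3: 11.1 × (1/2)^(58.8/12.3) = 11.1 × (1/2)^4.7805 ≈ 0.40388 kBq.
Sr-90: 38.4 × (1/2)^(58.8/28.8) = 38.4 × (1/2)^2.0417 ≈ 9.3267 kBq.
Ratio ≈ 0.40388 / 9.3267 ≈ 0.043304.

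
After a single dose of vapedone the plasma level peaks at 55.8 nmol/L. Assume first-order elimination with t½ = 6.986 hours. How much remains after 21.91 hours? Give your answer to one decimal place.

Number of half-lives: n = 21.91/6.986 ≈ 3.1363.
Remaining = 55.8 × (1/2)^3.1363 = 55.8 × 0.11373 ≈ 6.3463 nmol/L.

6.3 nmol/L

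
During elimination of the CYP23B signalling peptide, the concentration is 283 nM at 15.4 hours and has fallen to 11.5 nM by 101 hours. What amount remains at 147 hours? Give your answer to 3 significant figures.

2.06 nM

Over Δt = 101 − 15.4 = 85.6 hours, the level fell by a factor of 283/11.5 ≈ 24.609.
n = log₂(24.609) ≈ 4.6211 half-lives, so t½ = 85.6/4.6211 ≈ 18.524 hours.
From t = 101 to t = 147: 11.5 × (1/2)^((147−101)/18.524) ≈ 2.0566 nM.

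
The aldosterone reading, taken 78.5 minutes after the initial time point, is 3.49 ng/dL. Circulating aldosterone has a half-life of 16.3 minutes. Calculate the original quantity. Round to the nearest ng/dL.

Number of half-lives elapsed: n = 78.5/16.3 ≈ 4.816.
A₀ = A × 2^n = 3.49 × 2^4.816 = 3.49 × 28.167 ≈ 98.304 ng/dL.

98 ng/dL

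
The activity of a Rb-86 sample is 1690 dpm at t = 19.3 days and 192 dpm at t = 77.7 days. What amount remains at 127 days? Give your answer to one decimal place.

Over Δt = 77.7 − 19.3 = 58.4 days, the level fell by a factor of 1690/192 ≈ 8.8021.
n = log₂(8.8021) ≈ 3.1378 half-lives, so t½ = 58.4/3.1378 ≈ 18.611 days.
From t = 77.7 to t = 127: 192 × (1/2)^((127−77.7)/18.611) ≈ 30.613 dpm.

30.6 dpm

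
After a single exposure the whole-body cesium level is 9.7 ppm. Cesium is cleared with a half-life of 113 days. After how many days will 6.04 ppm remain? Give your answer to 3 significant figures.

77.2 days

Fraction remaining = 6.04/9.7 ≈ 0.62268.
n = log₂(9.7/6.04) = ln(1.606)/ln 2 ≈ 0.68344 half-lives.
t = n × t½ = 0.68344 × 113 ≈ 77.228 days.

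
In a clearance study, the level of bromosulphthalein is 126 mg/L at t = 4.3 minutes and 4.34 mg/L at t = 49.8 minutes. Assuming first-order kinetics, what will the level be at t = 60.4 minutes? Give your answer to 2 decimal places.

Over Δt = 49.8 − 4.3 = 45.5 minutes, the level fell by a factor of 126/4.34 ≈ 29.032.
n = log₂(29.032) ≈ 4.8596 half-lives, so t½ = 45.5/4.8596 ≈ 9.3629 minutes.
From t = 49.8 to t = 60.4: 4.34 × (1/2)^((60.4−49.8)/9.3629) ≈ 1.9801 mg/L.

1.98 mg/L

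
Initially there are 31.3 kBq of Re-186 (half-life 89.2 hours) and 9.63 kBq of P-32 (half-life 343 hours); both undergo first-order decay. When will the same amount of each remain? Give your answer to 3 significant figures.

205 hours

Set 31.3·(1/2)^(t/89.2) = 9.63·(1/2)^(t/343).
Taking log₂: log₂(31.3/9.63) = t·(1/89.2 − 1/343).
log₂(3.2503) = 1.7006; 1/89.2 − 1/343 = 0.0082953.
t = 1.7006 / 0.0082953 ≈ 205 hours.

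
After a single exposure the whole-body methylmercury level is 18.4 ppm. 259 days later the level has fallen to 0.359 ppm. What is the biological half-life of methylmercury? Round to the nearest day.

46 days

A/A₀ = 0.359/18.4 ≈ 0.019511.
n = log₂(51.253) ≈ 5.6796 half-lives elapsed in 259 days.
t½ = 259/5.6796 ≈ 45.602 days.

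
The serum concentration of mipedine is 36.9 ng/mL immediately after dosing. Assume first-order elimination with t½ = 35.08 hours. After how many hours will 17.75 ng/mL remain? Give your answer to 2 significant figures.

Fraction remaining = 17.75/36.9 ≈ 0.48103.
n = log₂(36.9/17.75) = ln(2.0789)/ln 2 ≈ 1.0558 half-lives.
t = n × t½ = 1.0558 × 35.08 ≈ 37.038 hours.

37 hours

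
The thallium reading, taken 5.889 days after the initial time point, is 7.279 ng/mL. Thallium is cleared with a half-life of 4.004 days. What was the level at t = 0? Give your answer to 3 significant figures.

Number of half-lives elapsed: n = 5.889/4.004 ≈ 1.4708.
A₀ = A × 2^n = 7.279 × 2^1.4708 = 7.279 × 2.7717 ≈ 20.175 ng/mL.

20.2 ng/mL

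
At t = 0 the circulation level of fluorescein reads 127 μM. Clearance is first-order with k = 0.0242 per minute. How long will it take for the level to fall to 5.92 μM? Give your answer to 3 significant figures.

t½ = ln 2 / k = 0.69315 / 0.0242 ≈ 28.642 minutes.
Fraction remaining = 5.92/127 ≈ 0.046614.
n = log₂(127/5.92) = ln(21.453)/ln 2 ≈ 4.4231 half-lives.
t = n × t½ = 4.4231 × 28.642 ≈ 126.69 minutes.

127 minutes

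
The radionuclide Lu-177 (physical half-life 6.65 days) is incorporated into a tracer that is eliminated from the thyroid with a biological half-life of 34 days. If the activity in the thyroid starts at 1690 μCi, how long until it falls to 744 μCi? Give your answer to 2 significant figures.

1/t_eff = 1/t_phys + 1/t_biol = 1/6.65 + 1/34 = 0.17979 per day.
t_eff = 6.65 × 34 / (6.65 + 34) ≈ 5.5621 days.
n = log₂(1690/744) ≈ 1.1836; t = 1.1836 × 5.5621 ≈ 6.5836 days.

6.6 days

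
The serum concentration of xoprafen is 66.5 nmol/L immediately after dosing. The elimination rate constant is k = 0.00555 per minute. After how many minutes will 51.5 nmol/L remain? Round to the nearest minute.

46 minutes

t½ = ln 2 / k = 0.69315 / 0.00555 ≈ 124.89 minutes.
Fraction remaining = 51.5/66.5 ≈ 0.77444.
n = log₂(66.5/51.5) = ln(1.2913)/ln 2 ≈ 0.36878 half-lives.
t = n × t½ = 0.36878 × 124.89 ≈ 46.058 minutes.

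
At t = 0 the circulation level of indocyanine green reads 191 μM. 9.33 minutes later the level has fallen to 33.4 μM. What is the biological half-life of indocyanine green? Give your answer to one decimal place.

3.7 minutes

A/A₀ = 33.4/191 ≈ 0.17487.
n = log₂(5.7186) ≈ 2.5157 half-lives elapsed in 9.33 minutes.
t½ = 9.33/2.5157 ≈ 3.7088 minutes.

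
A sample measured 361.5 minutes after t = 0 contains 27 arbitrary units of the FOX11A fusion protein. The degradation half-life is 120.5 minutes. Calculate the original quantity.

216 arbitrary units

Number of half-lives elapsed: n = 361.5/120.5 ≈ 3.
A₀ = A × 2^n = 27 × 2^3 = 27 × 8 ≈ 216 arbitrary units.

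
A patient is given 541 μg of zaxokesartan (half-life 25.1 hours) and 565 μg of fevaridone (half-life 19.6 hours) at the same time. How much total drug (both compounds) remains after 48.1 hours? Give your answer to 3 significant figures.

zaxokesartan: 541 × (1/2)^(48.1/25.1) = 541 × (1/2)^1.9163 ≈ 143.33 μg.
fevaridone: 565 × (1/2)^(48.1/19.6) = 565 × (1/2)^2.4541 ≈ 103.11 μg.
Total = 143.33 + 103.11 ≈ 246.43 μg.

246 μg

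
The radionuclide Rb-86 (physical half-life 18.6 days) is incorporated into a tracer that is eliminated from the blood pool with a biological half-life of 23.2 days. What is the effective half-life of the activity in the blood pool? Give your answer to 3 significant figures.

1/t_eff = 1/t_phys + 1/t_biol = 1/18.6 + 1/23.2 = 0.096867 per day.
t_eff = 18.6 × 23.2 / (18.6 + 23.2) ≈ 10.323 days.

10.3 days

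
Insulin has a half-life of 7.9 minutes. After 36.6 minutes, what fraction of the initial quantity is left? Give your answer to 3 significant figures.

n = 36.6/7.9 ≈ 4.6329 half-lives.
Fraction remaining = (1/2)^4.6329 ≈ 0.040305.

0.0403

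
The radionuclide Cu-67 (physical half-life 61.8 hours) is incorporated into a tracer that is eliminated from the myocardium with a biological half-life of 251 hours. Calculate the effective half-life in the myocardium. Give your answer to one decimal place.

49.6 hours

1/t_eff = 1/t_phys + 1/t_biol = 1/61.8 + 1/251 = 0.020165 per hour.
t_eff = 61.8 × 251 / (61.8 + 251) ≈ 49.59 hours.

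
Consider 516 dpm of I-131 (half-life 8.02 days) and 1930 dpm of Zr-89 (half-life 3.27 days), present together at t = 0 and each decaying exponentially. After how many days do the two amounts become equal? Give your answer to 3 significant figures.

10.5 days

Set 516·(1/2)^(t/8.02) = 1930·(1/2)^(t/3.27).
Taking log₂: log₂(516/1930) = t·(1/8.02 − 1/3.27).
log₂(0.26736) = -1.9032; 1/8.02 − 1/3.27 = -0.18112.
t = -1.9032 / -0.18112 ≈ 10.508 days.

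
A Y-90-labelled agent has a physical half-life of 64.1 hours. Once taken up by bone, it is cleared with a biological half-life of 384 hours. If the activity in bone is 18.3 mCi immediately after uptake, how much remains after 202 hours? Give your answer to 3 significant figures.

1/t_eff = 1/t_phys + 1/t_biol = 1/64.1 + 1/384 = 0.018205 per hour.
t_eff = 64.1 × 384 / (64.1 + 384) ≈ 54.931 hours.
Remaining = 18.3 × (1/2)^(202/54.931) = 18.3 × (1/2)^3.6774 ≈ 1.4304 mCi.

1.43 mCi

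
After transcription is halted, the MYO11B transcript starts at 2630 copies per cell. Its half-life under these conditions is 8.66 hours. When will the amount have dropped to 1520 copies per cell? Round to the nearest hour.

Fraction remaining = 1520/2630 ≈ 0.57795.
n = log₂(2630/1520) = ln(1.7303)/ln 2 ≈ 0.79099 half-lives.
t = n × t½ = 0.79099 × 8.66 ≈ 6.85 hours.

7 hours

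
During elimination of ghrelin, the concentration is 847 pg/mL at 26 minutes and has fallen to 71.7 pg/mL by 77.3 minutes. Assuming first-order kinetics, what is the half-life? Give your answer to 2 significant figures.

14 minutes

Over Δt = 77.3 − 26 = 51.3 minutes, the level fell by a factor of 847/71.7 ≈ 11.813.
n = log₂(11.813) ≈ 3.5623 half-lives, so t½ = 51.3/3.5623 ≈ 14.401 minutes.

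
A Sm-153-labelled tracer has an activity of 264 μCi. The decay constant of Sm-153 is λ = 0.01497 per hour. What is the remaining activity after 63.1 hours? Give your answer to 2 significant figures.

t½ = ln 2 / λ = 0.69315 / 0.01497 ≈ 46.302 hours.
Number of half-lives: n = 63.1/46.302 ≈ 1.3628.
Remaining = 264 × (1/2)^1.3628 = 264 × 0.38883 ≈ 102.65 μCi.

100 μCi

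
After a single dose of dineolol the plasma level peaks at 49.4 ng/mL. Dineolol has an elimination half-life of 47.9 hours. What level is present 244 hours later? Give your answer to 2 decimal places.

Number of half-lives: n = 244/47.9 ≈ 5.0939.
Remaining = 49.4 × (1/2)^5.0939 = 49.4 × 0.02928 ≈ 1.4464 ng/mL.

1.45 ng/mL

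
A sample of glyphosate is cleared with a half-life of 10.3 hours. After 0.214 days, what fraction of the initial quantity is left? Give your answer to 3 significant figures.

0.708

0.214 days = 5.136 hours.
n = 5.136/10.3 ≈ 0.49864 half-lives.
Fraction remaining = (1/2)^0.49864 ≈ 0.70777.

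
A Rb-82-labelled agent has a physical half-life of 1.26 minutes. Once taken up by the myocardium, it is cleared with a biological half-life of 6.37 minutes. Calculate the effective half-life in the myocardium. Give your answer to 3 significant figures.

1/t_eff = 1/t_phys + 1/t_biol = 1/1.26 + 1/6.37 = 0.95064 per minute.
t_eff = 1.26 × 6.37 / (1.26 + 6.37) ≈ 1.0519 minutes.

1.05 minutes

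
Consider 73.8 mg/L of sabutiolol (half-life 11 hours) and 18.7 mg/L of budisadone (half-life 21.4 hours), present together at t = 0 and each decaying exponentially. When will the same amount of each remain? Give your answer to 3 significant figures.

Set 73.8·(1/2)^(t/11) = 18.7·(1/2)^(t/21.4).
Taking log₂: log₂(73.8/18.7) = t·(1/11 − 1/21.4).
log₂(3.9465) = 1.9806; 1/11 − 1/21.4 = 0.04418.
t = 1.9806 / 0.04418 ≈ 44.83 hours.

44.8 hours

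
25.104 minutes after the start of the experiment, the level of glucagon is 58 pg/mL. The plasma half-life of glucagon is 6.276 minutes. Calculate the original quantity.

928 pg/mL

Number of half-lives elapsed: n = 25.104/6.276 ≈ 4.
A₀ = A × 2^n = 58 × 2^4 = 58 × 16 ≈ 928 pg/mL.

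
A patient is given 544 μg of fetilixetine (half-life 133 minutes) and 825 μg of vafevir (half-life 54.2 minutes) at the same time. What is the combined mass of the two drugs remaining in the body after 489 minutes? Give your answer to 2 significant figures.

44 μg

fetilixetine: 544 × (1/2)^(489/133) = 544 × (1/2)^3.6767 ≈ 42.541 μg.
vafevir: 825 × (1/2)^(489/54.2) = 825 × (1/2)^9.0221 ≈ 1.5868 μg.
Total = 42.541 + 1.5868 ≈ 44.127 μg.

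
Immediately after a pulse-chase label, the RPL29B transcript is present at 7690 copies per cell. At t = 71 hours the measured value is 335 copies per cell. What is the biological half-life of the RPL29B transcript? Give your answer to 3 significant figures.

A/A₀ = 335/7690 ≈ 0.043563.
n = log₂(22.955) ≈ 4.5208 half-lives elapsed in 71 hours.
t½ = 71/4.5208 ≈ 15.705 hours.

15.7 hours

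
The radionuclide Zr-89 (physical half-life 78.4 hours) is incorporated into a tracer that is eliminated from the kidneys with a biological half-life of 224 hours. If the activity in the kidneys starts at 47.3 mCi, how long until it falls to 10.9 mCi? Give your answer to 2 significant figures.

1/t_eff = 1/t_phys + 1/t_biol = 1/78.4 + 1/224 = 0.017219 per hour.
t_eff = 78.4 × 224 / (78.4 + 224) ≈ 58.074 hours.
n = log₂(47.3/10.9) ≈ 2.1175; t = 2.1175 × 58.074 ≈ 122.97 hours.

120 hours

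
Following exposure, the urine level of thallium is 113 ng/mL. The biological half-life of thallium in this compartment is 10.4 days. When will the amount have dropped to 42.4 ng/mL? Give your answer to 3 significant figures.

Fraction remaining = 42.4/113 ≈ 0.37522.
n = log₂(113/42.4) = ln(2.6651)/ln 2 ≈ 1.4142 half-lives.
t = n × t½ = 1.4142 × 10.4 ≈ 14.708 days.

14.7 days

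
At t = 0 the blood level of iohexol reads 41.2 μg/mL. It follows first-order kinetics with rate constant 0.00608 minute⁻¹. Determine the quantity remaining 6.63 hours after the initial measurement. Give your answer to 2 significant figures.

3.7 μg/mL

t½ = ln 2 / k = 0.69315 / 0.00608 ≈ 114 minutes.
Convert the elapsed time: 6.63 hours = 397.8 minutes.
Number of half-lives: n = 397.8/114 ≈ 3.4893.
Remaining = 41.2 × (1/2)^3.4893 = 41.2 × 0.089044 ≈ 3.6686 μg/mL.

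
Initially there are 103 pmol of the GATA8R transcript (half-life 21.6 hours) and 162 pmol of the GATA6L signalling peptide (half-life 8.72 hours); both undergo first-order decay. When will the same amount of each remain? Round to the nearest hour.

10 hours

Set 103·(1/2)^(t/21.6) = 162·(1/2)^(t/8.72).
Taking log₂: log₂(103/162) = t·(1/21.6 − 1/8.72).
log₂(0.6358) = -0.65335; 1/21.6 − 1/8.72 = -0.068383.
t = -0.65335 / -0.068383 ≈ 9.5543 hours.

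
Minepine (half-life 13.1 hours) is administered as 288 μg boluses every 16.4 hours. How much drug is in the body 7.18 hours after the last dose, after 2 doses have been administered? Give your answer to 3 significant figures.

280 μg

The 2 doses were given 23.58, 7.18 hours ago.
Total = 288·(1/2)^(23.58/13.1) + 288·(1/2)^(7.18/13.1)
      = 82.706 + 196.97 ≈ 279.68 μg.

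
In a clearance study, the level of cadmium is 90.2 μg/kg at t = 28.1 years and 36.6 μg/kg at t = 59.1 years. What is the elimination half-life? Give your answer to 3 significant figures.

23.8 years

Over Δt = 59.1 − 28.1 = 31 years, the level fell by a factor of 90.2/36.6 ≈ 2.4645.
n = log₂(2.4645) ≈ 1.3013 half-lives, so t½ = 31/1.3013 ≈ 23.823 years.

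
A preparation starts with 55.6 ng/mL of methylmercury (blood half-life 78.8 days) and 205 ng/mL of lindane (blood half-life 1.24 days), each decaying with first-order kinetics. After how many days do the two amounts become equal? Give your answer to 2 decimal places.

2.37 days

Set 55.6·(1/2)^(t/78.8) = 205·(1/2)^(t/1.24).
Taking log₂: log₂(55.6/205) = t·(1/78.8 − 1/1.24).
log₂(0.27122) = -1.8825; 1/78.8 − 1/1.24 = -0.79376.
t = -1.8825 / -0.79376 ≈ 2.3716 days.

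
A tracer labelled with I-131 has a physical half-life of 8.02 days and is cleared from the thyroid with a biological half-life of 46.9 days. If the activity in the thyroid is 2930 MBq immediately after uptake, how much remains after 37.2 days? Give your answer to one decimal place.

67.9 MBq

1/t_eff = 1/t_phys + 1/t_biol = 1/8.02 + 1/46.9 = 0.14601 per day.
t_eff = 8.02 × 46.9 / (8.02 + 46.9) ≈ 6.8488 days.
Remaining = 2930 × (1/2)^(37.2/6.8488) = 2930 × (1/2)^5.4316 ≈ 67.889 MBq.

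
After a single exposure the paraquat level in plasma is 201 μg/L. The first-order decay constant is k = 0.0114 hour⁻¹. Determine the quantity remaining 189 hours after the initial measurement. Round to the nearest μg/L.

23 μg/L

t½ = ln 2 / k = 0.69315 / 0.0114 ≈ 60.802 hours.
Number of half-lives: n = 189/60.802 ≈ 3.1084.
Remaining = 201 × (1/2)^3.1084 = 201 × 0.11595 ≈ 23.306 μg/L.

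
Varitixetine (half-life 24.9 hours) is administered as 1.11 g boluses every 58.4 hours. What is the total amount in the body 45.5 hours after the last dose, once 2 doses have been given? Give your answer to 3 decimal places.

The 2 doses were given 103.9, 45.5 hours ago.
Total = 1.11·(1/2)^(103.9/24.9) + 1.11·(1/2)^(45.5/24.9)
      = 0.061549 + 0.31279 ≈ 0.37434 g.

0.374 g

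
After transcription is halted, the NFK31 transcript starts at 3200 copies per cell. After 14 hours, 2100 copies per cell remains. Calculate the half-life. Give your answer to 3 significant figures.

A/A₀ = 2100/3200 ≈ 0.65625.
n = log₂(1.5238) ≈ 0.60768 half-lives elapsed in 14 hours.
t½ = 14/0.60768 ≈ 23.038 hours.

23.0 hours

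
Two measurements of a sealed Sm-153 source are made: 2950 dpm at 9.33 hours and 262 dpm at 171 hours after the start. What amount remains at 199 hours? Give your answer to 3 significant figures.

172 dpm

Over Δt = 171 − 9.33 = 161.67 hours, the level fell by a factor of 2950/262 ≈ 11.26.
n = log₂(11.26) ≈ 3.4931 half-lives, so t½ = 161.67/3.4931 ≈ 46.283 hours.
From t = 171 to t = 199: 262 × (1/2)^((199−171)/46.283) ≈ 172.26 dpm.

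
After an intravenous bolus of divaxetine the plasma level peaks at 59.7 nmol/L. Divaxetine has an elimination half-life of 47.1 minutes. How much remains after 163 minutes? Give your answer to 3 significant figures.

Number of half-lives: n = 163/47.1 ≈ 3.4607.
Remaining = 59.7 × (1/2)^3.4607 = 59.7 × 0.090828 ≈ 5.4224 nmol/L.

5.42 nmol/L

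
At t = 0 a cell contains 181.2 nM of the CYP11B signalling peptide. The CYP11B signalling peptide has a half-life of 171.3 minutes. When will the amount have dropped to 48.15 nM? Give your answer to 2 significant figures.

Fraction remaining = 48.15/181.2 ≈ 0.26573.
n = log₂(181.2/48.15) = ln(3.7632)/ln 2 ≈ 1.912 half-lives.
t = n × t½ = 1.912 × 171.3 ≈ 327.52 minutes.

330 minutes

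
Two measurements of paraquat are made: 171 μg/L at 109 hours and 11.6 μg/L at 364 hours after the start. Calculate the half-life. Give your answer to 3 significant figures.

65.7 hours

Over Δt = 364 − 109 = 255 hours, the level fell by a factor of 171/11.6 ≈ 14.741.
n = log₂(14.741) ≈ 3.8818 half-lives, so t½ = 255/3.8818 ≈ 65.691 hours.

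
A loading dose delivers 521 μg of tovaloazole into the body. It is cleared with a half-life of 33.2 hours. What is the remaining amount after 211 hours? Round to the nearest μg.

6 μg

Number of half-lives: n = 211/33.2 ≈ 6.3554.
Remaining = 521 × (1/2)^6.3554 = 521 × 0.012213 ≈ 6.363 μg.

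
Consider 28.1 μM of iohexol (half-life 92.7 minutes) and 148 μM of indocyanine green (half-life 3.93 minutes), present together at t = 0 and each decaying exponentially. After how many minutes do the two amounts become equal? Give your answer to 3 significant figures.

9.84 minutes

Set 28.1·(1/2)^(t/92.7) = 148·(1/2)^(t/3.93).
Taking log₂: log₂(28.1/148) = t·(1/92.7 − 1/3.93).
log₂(0.18986) = -2.397; 1/92.7 − 1/3.93 = -0.24367.
t = -2.397 / -0.24367 ≈ 9.8371 minutes.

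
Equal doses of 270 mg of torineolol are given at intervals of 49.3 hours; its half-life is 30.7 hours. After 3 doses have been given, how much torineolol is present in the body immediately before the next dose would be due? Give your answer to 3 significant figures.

The 3 doses were given 147.9, 98.6, 49.3 hours ago.
Total = 270·(1/2)^(147.9/30.7) + 270·(1/2)^(98.6/30.7) + 270·(1/2)^(49.3/30.7)
      = 9.5747 + 29.143 + 88.706 ≈ 127.42 mg.

127 mg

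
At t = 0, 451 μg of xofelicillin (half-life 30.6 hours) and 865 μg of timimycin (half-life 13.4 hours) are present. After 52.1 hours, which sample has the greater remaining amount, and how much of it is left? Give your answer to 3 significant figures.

xofelicillin: 451 × (1/2)^1.7026 ≈ 138.56 μg.
timimycin: 865 × (1/2)^3.8881 ≈ 58.424 μg.
Xofelicillin has more remaining, at ≈ 138.56 μg.

xofelicillin, 139 μg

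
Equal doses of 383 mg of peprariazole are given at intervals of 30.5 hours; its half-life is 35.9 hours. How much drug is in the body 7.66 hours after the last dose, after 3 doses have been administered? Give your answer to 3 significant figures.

615 mg

The 3 doses were given 68.66, 38.16, 7.66 hours ago.
Total = 383·(1/2)^(68.66/35.9) + 383·(1/2)^(38.16/35.9) + 383·(1/2)^(7.66/35.9)
      = 101.73 + 183.32 + 330.35 ≈ 615.4 mg.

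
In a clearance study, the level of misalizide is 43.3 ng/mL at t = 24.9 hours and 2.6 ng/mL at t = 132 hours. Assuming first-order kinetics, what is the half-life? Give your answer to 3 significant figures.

Over Δt = 132 − 24.9 = 107.1 hours, the level fell by a factor of 43.3/2.6 ≈ 16.654.
n = log₂(16.654) ≈ 4.0578 half-lives, so t½ = 107.1/4.0578 ≈ 26.394 hours.

26.4 hours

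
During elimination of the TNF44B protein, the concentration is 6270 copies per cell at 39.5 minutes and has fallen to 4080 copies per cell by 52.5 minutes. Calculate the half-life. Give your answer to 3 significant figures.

Over Δt = 52.5 − 39.5 = 13 minutes, the level fell by a factor of 6270/4080 ≈ 1.5368.
n = log₂(1.5368) ≈ 0.6199 half-lives, so t½ = 13/0.6199 ≈ 20.971 minutes.

21.0 minutes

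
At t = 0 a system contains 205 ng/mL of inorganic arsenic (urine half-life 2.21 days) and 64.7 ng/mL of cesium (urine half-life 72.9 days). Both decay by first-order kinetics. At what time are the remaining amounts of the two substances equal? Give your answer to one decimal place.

3.8 days

Set 205·(1/2)^(t/2.21) = 64.7·(1/2)^(t/72.9).
Taking log₂: log₂(205/64.7) = t·(1/2.21 − 1/72.9).
log₂(3.1685) = 1.6638; 1/2.21 − 1/72.9 = 0.43877.
t = 1.6638 / 0.43877 ≈ 3.7919 days.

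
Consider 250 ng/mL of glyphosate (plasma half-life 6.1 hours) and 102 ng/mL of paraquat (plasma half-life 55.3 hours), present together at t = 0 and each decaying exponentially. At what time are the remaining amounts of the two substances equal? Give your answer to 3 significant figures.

Set 250·(1/2)^(t/6.1) = 102·(1/2)^(t/55.3).
Taking log₂: log₂(250/102) = t·(1/6.1 − 1/55.3).
log₂(2.451) = 1.2934; 1/6.1 − 1/55.3 = 0.14585.
t = 1.2934 / 0.14585 ≈ 8.8677 hours.

8.87 hours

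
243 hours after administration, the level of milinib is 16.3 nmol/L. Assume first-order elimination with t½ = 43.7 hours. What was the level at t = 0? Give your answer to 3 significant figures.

769 nmol/L

Number of half-lives elapsed: n = 243/43.7 ≈ 5.5606.
A₀ = A × 2^n = 16.3 × 2^5.5606 = 16.3 × 47.198 ≈ 769.32 nmol/L.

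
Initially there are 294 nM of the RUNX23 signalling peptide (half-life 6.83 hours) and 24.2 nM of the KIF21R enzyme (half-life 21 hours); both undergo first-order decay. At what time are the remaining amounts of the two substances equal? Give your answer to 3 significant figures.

Set 294·(1/2)^(t/6.83) = 24.2·(1/2)^(t/21).
Taking log₂: log₂(294/24.2) = t·(1/6.83 − 1/21).
log₂(12.149) = 3.6027; 1/6.83 − 1/21 = 0.098794.
t = 3.6027 / 0.098794 ≈ 36.467 hours.

36.5 hours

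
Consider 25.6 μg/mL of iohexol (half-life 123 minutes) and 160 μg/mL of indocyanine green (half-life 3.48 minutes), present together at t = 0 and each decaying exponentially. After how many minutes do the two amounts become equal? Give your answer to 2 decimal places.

Set 25.6·(1/2)^(t/123) = 160·(1/2)^(t/3.48).
Taking log₂: log₂(25.6/160) = t·(1/123 − 1/3.48).
log₂(0.16) = -2.6439; 1/123 − 1/3.48 = -0.27923.
t = -2.6439 / -0.27923 ≈ 9.4685 minutes.

9.47 minutes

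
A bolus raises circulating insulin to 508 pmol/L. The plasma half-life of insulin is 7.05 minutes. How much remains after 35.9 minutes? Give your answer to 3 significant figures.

Number of half-lives: n = 35.9/7.05 ≈ 5.0922.
Remaining = 508 × (1/2)^5.0922 = 508 × 0.029315 ≈ 14.892 pmol/L.

14.9 pmol/L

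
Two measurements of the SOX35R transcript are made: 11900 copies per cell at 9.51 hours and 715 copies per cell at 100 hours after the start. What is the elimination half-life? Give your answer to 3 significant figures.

Over Δt = 100 − 9.51 = 90.49 hours, the level fell by a factor of 11900/715 ≈ 16.643.
n = log₂(16.643) ≈ 4.0569 half-lives, so t½ = 90.49/4.0569 ≈ 22.305 hours.

22.3 hours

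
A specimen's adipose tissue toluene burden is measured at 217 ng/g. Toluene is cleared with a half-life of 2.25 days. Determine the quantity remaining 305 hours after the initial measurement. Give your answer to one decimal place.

Convert the elapsed time: 305 hours = 12.7083 days.
Number of half-lives: n = 12.7083/2.25 ≈ 5.6481.
Remaining = 217 × (1/2)^5.6481 = 217 × 0.019941 ≈ 4.3271 ng/g.

4.3 ng/g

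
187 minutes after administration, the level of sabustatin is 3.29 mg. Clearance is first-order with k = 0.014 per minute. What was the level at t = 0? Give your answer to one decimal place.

45.1 mg

t½ = ln 2 / k = 0.69315 / 0.014 ≈ 49.511 minutes.
Number of half-lives elapsed: n = 187/49.511 ≈ 3.777.
A₀ = A × 2^n = 3.29 × 2^3.777 = 3.29 × 13.708 ≈ 45.1 mg.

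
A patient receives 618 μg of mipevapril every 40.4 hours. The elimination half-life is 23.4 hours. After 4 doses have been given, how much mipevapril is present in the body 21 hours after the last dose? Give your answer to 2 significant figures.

470 μg

The 4 doses were given 142.2, 101.8, 61.4, 21 hours ago.
Total = 618·(1/2)^(142.2/23.4) + 618·(1/2)^(101.8/23.4) + 618·(1/2)^(61.4/23.4) + 618·(1/2)^(21/23.4)
      = 9.1549 + 30.296 + 100.26 + 331.77 ≈ 471.47 μg.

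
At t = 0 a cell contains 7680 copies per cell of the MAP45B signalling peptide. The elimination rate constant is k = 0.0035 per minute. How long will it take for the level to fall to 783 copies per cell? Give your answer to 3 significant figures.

t½ = ln 2 / k = 0.69315 / 0.0035 ≈ 198.04 minutes.
Fraction remaining = 783/7680 ≈ 0.10195.
n = log₂(7680/783) = ln(9.8084)/ln 2 ≈ 3.294 half-lives.
t = n × t½ = 3.294 × 198.04 ≈ 652.35 minutes.

652 minutes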